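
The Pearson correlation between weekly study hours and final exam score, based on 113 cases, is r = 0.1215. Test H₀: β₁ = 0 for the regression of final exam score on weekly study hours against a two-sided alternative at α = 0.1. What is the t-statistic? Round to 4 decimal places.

t = 1.2896

t = r·√(n − 2)/√(1 − r²) = 0.1215·√111/√0.985238 = 1.2896.
df = n − 2 = 111.
Two-sided p ≈ 0.1999, which is ≥ 0.1, so fail to reject H₀.
The data do not give significant evidence of a linear association between weekly study hours and final exam score.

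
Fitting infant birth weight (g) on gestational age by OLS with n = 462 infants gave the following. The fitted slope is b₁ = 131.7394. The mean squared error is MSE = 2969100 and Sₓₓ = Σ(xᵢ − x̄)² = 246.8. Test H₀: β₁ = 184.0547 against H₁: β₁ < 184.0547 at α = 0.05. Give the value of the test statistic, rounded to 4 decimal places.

SE(b₁) = √(MSE/Sₓₓ) = √(2.9691e+06/246.8) = 109.683.
t = (131.7394 − 184.0547) / 109.683 = -0.4770.
df = n − 2 = 460.
One-sided p ≈ 0.3168, which is ≥ 0.05, so fail to reject H₀.
The data do not give significant evidence that the true slope on gestational age is below 184.0547 g per unit.

t = -0.4770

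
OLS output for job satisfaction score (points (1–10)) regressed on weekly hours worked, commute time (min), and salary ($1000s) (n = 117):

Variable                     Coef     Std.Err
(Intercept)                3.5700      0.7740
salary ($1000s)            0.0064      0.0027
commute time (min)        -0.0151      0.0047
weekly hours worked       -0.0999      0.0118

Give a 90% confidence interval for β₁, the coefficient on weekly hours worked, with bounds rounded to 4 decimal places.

(-0.1195, -0.0803)

Read off: b = -0.0999, SE = 0.0118 for weekly hours worked.
df = n − k − 1 = 117 − 3 − 1 = 113.
t* = t_{0.05, 113} = 1.65845.
Margin = t* × SE = 1.65845 × 0.0118 = 0.019570.
CI: -0.0999 ± 0.019570 → (-0.1195, -0.0803).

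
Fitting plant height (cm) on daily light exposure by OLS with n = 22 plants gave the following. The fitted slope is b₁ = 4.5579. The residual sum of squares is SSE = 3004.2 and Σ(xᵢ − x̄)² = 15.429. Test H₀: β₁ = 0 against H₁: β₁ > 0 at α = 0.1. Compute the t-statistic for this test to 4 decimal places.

MSE = SSE/(n − 2) = 3004.2/20 = 150.21.
SE(b₁) = √(MSE/Sₓₓ) = √(150.21/15.429) = 3.12019.
t = 4.5579 / 3.12019 = 1.4608.
df = n − 2 = 20.
One-sided p ≈ 0.0798, which is < 0.1, so reject H₀.
There is evidence that the true slope on daily light exposure is positive.

t = 1.4608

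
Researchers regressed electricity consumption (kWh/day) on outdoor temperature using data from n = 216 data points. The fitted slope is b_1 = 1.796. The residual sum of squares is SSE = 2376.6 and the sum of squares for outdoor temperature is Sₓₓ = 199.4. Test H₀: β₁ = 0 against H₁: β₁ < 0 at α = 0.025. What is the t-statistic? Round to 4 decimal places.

t = 7.6102

MSE = SSE/(n − 2) = 2376.6/214 = 11.1056.
SE(b_1) = √(MSE/Sₓₓ) = √(11.1056/199.4) = 0.235998.
t = 1.796 / 0.235998 = 7.6102.
df = n − 2 = 214.
One-sided p ≈ 1.0000, which is ≥ 0.025, so fail to reject H₀.
The data do not give significant evidence that the true slope on outdoor temperature is negative.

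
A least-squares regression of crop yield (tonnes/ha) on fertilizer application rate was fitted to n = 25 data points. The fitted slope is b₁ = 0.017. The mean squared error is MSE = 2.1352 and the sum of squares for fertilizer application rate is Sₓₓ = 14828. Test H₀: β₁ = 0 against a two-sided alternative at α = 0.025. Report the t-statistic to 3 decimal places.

t = 1.417

SE(b₁) = √(MSE/Sₓₓ) = √(2.1352/14828) = 0.0119999.
t = 0.017 / 0.0119999 = 1.417.
df = n − 2 = 23.
Two-sided p ≈ 0.1700, which is ≥ 0.025, so fail to reject H₀.
The data do not give significant evidence of an association between fertilizer application rate and crop yield.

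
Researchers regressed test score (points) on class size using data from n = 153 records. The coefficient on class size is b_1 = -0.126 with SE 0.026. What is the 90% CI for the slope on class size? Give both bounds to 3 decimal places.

(-0.169, -0.083)

df = n − 2 = 153 − 2 = 151.
t* = t_{0.05, 151} = 1.655007.
Margin = t* × SE = 1.655007 × 0.026 = 0.04303.
CI: -0.126 ± 0.04303 → (-0.169, -0.083).
With 90% confidence, each one-unit increase in class size is associated with a change of between -0.169 and -0.083 points in test score.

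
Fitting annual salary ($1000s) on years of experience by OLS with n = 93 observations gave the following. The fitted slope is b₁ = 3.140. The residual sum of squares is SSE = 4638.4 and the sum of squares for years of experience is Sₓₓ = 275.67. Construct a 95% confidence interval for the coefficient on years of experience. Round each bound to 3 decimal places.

MSE = SSE/(n − 2) = 4638.4/91 = 50.9714.
SE(b₁) = √(MSE/Sₓₓ) = √(50.9714/275.67) = 0.43.
df = n − 2 = 91.
t* = t_{0.025, 91} = 1.986377.
Margin = t* × SE = 1.986377 × 0.43 = 0.85414.
CI: 3.140 ± 0.85414 → (2.286, 3.994).
With 95% confidence, each one-unit increase in years of experience is associated with a change of between 2.286 and 3.994 $1000s in annual salary.

(2.286, 3.994)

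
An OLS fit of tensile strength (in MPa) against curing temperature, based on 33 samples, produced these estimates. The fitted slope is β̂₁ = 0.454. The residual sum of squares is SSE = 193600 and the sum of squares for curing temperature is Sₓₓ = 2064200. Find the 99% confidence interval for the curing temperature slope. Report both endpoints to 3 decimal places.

MSE = SSE/(n − 2) = 193600/31 = 6245.16.
SE(β̂₁) = √(MSE/Sₓₓ) = √(6245.16/2064200) = 0.0550042.
df = n − 2 = 31.
t* = t_{0.005, 31} = 2.744042.
Margin = t* × SE = 2.744042 × 0.0550042 = 0.15093.
CI: 0.454 ± 0.15093 → (0.303, 0.605).
With 99% confidence, each one-unit increase in curing temperature is associated with a change of between 0.303 and 0.605 MPa in tensile strength.

(0.303, 0.605)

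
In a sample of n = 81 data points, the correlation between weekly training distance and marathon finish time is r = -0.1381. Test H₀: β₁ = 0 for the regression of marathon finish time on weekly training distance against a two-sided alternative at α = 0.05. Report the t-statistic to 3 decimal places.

t = -1.239

t = r·√(n − 2)/√(1 − r²) = -0.1381·√79/√0.980928 = -1.239.
df = n − 2 = 79.
Two-sided p ≈ 0.2189, which is ≥ 0.05, so fail to reject H₀.
The data do not give significant evidence of a linear association between weekly training distance and marathon finish time.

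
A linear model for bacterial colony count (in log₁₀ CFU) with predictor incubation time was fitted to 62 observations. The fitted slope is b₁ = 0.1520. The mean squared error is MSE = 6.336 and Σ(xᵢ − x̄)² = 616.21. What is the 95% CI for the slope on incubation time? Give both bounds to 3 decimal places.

(-0.051, 0.355)

SE(b₁) = √(MSE/Sₓₓ) = √(6.336/616.21) = 0.101401.
df = n − 2 = 60.
t* = t_{0.025, 60} = 2.000298.
Margin = t* × SE = 2.000298 × 0.101401 = 0.20283.
CI: 0.1520 ± 0.20283 → (-0.051, 0.355).
With 95% confidence, each one-unit increase in incubation time is associated with a change of between -0.051 and 0.355 log₁₀ CFU in bacterial colony count.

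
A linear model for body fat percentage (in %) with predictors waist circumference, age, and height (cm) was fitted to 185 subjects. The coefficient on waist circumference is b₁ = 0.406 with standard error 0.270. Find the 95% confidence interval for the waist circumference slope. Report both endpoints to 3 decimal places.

df = n − k − 1 = 185 − 3 − 1 = 181.
t* = t_{0.025, 181} = 1.973157.
Margin = t* × SE = 1.973157 × 0.270 = 0.53275.
CI: 0.406 ± 0.53275 → (-0.127, 0.939).
With 95% confidence, each one-unit increase in waist circumference is associated with a change of between -0.127 and 0.939 % in body fat percentage, holding the other predictors fixed.

(-0.127, 0.939)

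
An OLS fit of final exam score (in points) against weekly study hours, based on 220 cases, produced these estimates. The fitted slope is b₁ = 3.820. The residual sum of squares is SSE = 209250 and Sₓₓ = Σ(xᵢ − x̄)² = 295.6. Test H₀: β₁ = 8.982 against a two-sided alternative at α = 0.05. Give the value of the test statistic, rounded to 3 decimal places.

t = -2.865

MSE = SSE/(n − 2) = 209250/218 = 959.862.
SE(b₁) = √(MSE/Sₓₓ) = √(959.862/295.6) = 1.80199.
t = (3.820 − 8.982) / 1.80199 = -2.865.
df = n − 2 = 218.
Two-sided p ≈ 0.0046, which is < 0.05, so reject H₀.
There is evidence that the true slope on weekly study hours differs from 8.982 points per unit.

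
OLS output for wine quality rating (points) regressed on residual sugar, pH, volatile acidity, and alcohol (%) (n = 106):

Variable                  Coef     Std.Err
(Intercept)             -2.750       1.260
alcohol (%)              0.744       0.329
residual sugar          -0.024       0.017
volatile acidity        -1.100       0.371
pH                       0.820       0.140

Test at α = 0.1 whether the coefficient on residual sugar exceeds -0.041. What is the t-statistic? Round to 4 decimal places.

t = 1.0000

Read off: b = -0.024, SE = 0.017 for residual sugar.
H₀: β₁ = -0.041 vs H₁: β₁ > -0.041.
t = (-0.024 − (-0.041)) / 0.017 = 1.0000.
df = n − k − 1 = 106 − 4 − 1 = 101.
One-sided p ≈ 0.1599, which is ≥ 0.1, so fail to reject H₀.
The data do not give significant evidence that the true slope on residual sugar exceeds -0.041 points per unit, holding the other predictors fixed.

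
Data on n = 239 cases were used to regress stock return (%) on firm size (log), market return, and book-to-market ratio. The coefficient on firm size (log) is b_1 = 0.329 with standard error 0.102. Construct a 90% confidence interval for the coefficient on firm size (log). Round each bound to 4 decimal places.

(0.1606, 0.4974)

df = n − k − 1 = 239 − 3 − 1 = 235.
t* = t_{0.05, 235} = 1.651364.
Margin = t* × SE = 1.651364 × 0.102 = 0.168439.
CI: 0.329 ± 0.168439 → (0.1606, 0.4974).
With 90% confidence, each one-unit increase in firm size (log) is associated with a change of between 0.1606 and 0.4974 % in stock return, holding the other predictors fixed.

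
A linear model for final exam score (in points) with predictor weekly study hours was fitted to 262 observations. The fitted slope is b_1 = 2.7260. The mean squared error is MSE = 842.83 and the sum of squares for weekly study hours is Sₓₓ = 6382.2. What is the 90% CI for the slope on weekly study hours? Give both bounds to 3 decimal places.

SE(b_1) = √(MSE/Sₓₓ) = √(842.83/6382.2) = 0.3634.
df = n − 2 = 260.
t* = t_{0.05, 260} = 1.650735.
Margin = t* × SE = 1.650735 × 0.3634 = 0.59988.
CI: 2.7260 ± 0.59988 → (2.126, 3.326).
With 90% confidence, each one-unit increase in weekly study hours is associated with a change of between 2.126 and 3.326 points in final exam score.

(2.126, 3.326)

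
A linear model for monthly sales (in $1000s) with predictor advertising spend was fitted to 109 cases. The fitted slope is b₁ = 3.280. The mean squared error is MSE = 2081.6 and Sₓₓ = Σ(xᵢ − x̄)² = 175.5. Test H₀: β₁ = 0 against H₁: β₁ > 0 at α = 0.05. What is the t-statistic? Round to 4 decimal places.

SE(b₁) = √(MSE/Sₓₓ) = √(2081.6/175.5) = 3.44398.
t = 3.280 / 3.44398 = 0.9524.
df = n − 2 = 107.
One-sided p ≈ 0.1715, which is ≥ 0.05, so fail to reject H₀.
The data do not give significant evidence that the true slope on advertising spend is positive.

t = 0.9524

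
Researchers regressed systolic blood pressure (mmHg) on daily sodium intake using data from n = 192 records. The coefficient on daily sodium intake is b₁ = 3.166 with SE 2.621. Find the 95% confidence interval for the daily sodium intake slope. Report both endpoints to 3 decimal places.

df = n − 2 = 192 − 2 = 190.
t* = t_{0.025, 190} = 1.972528.
Margin = t* × SE = 1.972528 × 2.621 = 5.17000.
CI: 3.166 ± 5.17000 → (-2.004, 8.336).
With 95% confidence, each one-unit increase in daily sodium intake is associated with a change of between -2.004 and 8.336 mmHg in systolic blood pressure.

(-2.004, 8.336)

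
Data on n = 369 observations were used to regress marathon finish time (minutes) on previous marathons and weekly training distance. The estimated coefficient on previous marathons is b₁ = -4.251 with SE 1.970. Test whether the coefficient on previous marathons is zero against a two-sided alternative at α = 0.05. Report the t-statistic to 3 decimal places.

H₀: β₁ = 0 vs H₁: β₁ ≠ 0.
t = (b₁ − β₁⁰)/SE = -4.251 / 1.970 = -2.158.
df = n − k − 1 = 369 − 2 − 1 = 366.
Two-sided p ≈ 0.0316, which is < 0.05, so reject H₀.
There is evidence that previous marathons is associated with marathon finish time, holding the other predictors fixed.

t = -2.158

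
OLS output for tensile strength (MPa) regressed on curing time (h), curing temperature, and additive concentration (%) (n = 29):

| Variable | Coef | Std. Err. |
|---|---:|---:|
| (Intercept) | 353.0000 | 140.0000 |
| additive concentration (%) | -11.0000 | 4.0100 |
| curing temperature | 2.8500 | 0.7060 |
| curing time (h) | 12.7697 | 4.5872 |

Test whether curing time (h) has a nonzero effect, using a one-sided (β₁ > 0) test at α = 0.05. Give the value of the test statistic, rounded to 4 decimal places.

Read off: b = 12.7697, SE = 4.5872 for curing time (h).
H₀: β₁ = 0 vs H₁: β₁ > 0.
t = 12.7697 / 4.5872 = 2.7838.
df = n − k − 1 = 29 − 3 − 1 = 25.
One-sided p ≈ 0.0050, which is < 0.05, so reject H₀.
There is evidence that the true slope on curing time (h) is positive, holding the other predictors fixed.

t = 2.7838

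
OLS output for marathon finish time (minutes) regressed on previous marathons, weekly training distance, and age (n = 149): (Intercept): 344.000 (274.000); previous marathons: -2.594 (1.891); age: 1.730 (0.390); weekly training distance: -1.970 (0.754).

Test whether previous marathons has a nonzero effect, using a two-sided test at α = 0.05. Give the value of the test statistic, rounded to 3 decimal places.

t = -1.372

Read off: b = -2.594, SE = 1.891 for previous marathons.
H₀: β₁ = 0 vs H₁: β₁ ≠ 0.
t = -2.594 / 1.891 = -1.372.
df = n − k − 1 = 149 − 3 − 1 = 145.
Two-sided p ≈ 0.1723, which is ≥ 0.05, so fail to reject H₀.
The data do not give significant evidence of an association between previous marathons and marathon finish time, after adjusting for the other predictors.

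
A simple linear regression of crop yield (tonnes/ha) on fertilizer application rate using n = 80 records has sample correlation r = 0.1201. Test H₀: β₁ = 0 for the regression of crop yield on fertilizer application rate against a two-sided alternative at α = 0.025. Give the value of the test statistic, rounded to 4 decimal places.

t = 1.0684

t = r·√(n − 2)/√(1 − r²) = 0.1201·√78/√0.985576 = 1.0684.
df = n − 2 = 78.
Two-sided p ≈ 0.2886, which is ≥ 0.025, so fail to reject H₀.
The data do not give significant evidence of a linear association between fertilizer application rate and crop yield.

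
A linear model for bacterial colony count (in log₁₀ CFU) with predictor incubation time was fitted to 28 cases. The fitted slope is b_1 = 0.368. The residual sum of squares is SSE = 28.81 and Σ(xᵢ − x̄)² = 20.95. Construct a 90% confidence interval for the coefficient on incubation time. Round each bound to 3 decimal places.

(-0.024, 0.760)

MSE = SSE/(n − 2) = 28.81/26 = 1.10808.
SE(b_1) = √(MSE/Sₓₓ) = √(1.10808/20.95) = 0.229982.
df = n − 2 = 26.
t* = t_{0.05, 26} = 1.705618.
Margin = t* × SE = 1.705618 × 0.229982 = 0.39226.
CI: 0.368 ± 0.39226 → (-0.024, 0.760).
With 90% confidence, each one-unit increase in incubation time is associated with a change of between -0.024 and 0.760 log₁₀ CFU in bacterial colony count.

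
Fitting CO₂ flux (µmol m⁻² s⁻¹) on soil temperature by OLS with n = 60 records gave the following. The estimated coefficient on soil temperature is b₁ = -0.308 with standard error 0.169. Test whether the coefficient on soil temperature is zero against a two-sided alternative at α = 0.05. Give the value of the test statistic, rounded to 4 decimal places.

H₀: β₁ = 0 vs H₁: β₁ ≠ 0.
t = (b₁ − β₁⁰)/SE = -0.308 / 0.169 = -1.8225.
df = n − 2 = 60 − 2 = 58.
Two-sided p ≈ 0.0735, which is ≥ 0.05, so fail to reject H₀.
The data do not give significant evidence of an association between soil temperature and CO₂ flux.

t = -1.8225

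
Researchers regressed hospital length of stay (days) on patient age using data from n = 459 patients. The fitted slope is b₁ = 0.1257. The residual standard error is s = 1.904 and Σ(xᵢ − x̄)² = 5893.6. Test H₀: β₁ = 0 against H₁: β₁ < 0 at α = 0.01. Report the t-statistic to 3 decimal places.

t = 5.068

SE(b₁) = s/√Sₓₓ = 1.904/√5893.6 = 0.0248014.
t = 0.1257 / 0.0248014 = 5.068.
df = n − 2 = 457.
One-sided p ≈ 1.0000, which is ≥ 0.01, so fail to reject H₀.
The data do not give significant evidence that the true slope on patient age is negative.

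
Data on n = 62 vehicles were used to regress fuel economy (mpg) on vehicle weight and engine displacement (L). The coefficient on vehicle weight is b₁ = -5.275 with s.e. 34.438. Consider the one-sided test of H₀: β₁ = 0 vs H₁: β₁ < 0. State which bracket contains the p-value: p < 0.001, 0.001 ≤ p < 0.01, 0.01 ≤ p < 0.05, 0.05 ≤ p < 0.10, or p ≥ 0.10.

t = -5.275 / 34.438 = -0.153.
df = n − k − 1 = 62 − 2 − 1 = 59.
One-sided p = P(T_{59} < t) ≈ 0.4394.
So p ≥ 0.10.

p ≥ 0.10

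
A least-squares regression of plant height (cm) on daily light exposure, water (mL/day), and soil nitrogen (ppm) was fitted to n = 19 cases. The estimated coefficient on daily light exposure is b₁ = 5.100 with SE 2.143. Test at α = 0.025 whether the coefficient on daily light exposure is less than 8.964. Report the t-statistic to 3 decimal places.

t = -1.803

H₀: β₁ = 8.964 vs H₁: β₁ < 8.964.
t = (b₁ − β₁⁰)/SE = (5.100 − 8.964) / 2.143 = -1.803.
df = n − k − 1 = 19 − 3 − 1 = 15.
One-sided p ≈ 0.0457, which is ≥ 0.025, so fail to reject H₀.
The data do not give significant evidence that the true slope on daily light exposure is below 8.964 cm per unit, holding the other predictors fixed.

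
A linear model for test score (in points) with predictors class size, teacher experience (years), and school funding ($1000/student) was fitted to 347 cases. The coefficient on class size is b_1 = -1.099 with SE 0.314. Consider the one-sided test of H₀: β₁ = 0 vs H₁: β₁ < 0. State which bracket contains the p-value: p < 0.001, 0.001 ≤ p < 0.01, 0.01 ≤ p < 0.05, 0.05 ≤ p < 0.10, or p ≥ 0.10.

p < 0.001

t = -1.099 / 0.314 = -3.500.
df = n − k − 1 = 347 − 3 − 1 = 343.
One-sided p = P(T_{343} < t) ≈ 0.0003.
So p < 0.001.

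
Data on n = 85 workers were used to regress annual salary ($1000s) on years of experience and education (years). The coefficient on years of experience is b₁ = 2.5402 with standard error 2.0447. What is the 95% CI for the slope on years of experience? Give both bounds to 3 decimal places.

(-1.527, 6.608)

df = n − k − 1 = 85 − 2 − 1 = 82.
t* = t_{0.025, 82} = 1.989319.
Margin = t* × SE = 1.989319 × 2.0447 = 4.06756.
CI: 2.5402 ± 4.06756 → (-1.527, 6.608).
With 95% confidence, each one-unit increase in years of experience is associated with a change of between -1.527 and 6.608 $1000s in annual salary, holding the other predictors fixed.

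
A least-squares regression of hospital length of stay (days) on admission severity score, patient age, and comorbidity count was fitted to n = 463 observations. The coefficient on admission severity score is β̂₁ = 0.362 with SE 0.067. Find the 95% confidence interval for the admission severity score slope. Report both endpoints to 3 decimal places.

(0.230, 0.494)

df = n − k − 1 = 463 − 3 − 1 = 459.
t* = t_{0.025, 459} = 1.965146.
Margin = t* × SE = 1.965146 × 0.067 = 0.13166.
CI: 0.362 ± 0.13166 → (0.230, 0.494).
With 95% confidence, each one-unit increase in admission severity score is associated with a change of between 0.230 and 0.494 days in hospital length of stay, holding the other predictors fixed.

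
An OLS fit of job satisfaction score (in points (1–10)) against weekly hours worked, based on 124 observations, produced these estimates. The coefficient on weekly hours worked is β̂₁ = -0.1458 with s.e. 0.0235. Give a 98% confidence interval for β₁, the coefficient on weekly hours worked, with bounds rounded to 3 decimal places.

df = n − 2 = 124 − 2 = 122.
t* = t_{0.01, 122} = 2.357302.
Margin = t* × SE = 2.357302 × 0.0235 = 0.05540.
CI: -0.1458 ± 0.05540 → (-0.201, -0.090).
With 98% confidence, each one-unit increase in weekly hours worked is associated with a change of between -0.201 and -0.090 points (1–10) in job satisfaction score.

(-0.201, -0.090)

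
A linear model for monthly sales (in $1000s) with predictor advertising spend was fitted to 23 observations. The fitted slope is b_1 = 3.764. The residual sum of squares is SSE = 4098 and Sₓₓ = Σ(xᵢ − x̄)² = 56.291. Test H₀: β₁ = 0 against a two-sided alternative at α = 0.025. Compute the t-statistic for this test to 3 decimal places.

MSE = SSE/(n − 2) = 4098/21 = 195.143.
SE(b_1) = √(MSE/Sₓₓ) = √(195.143/56.291) = 1.8619.
t = 3.764 / 1.8619 = 2.022.
df = n − 2 = 21.
Two-sided p ≈ 0.0561, which is ≥ 0.025, so fail to reject H₀.
The data do not give significant evidence of an association between advertising spend and monthly sales.

t = 2.022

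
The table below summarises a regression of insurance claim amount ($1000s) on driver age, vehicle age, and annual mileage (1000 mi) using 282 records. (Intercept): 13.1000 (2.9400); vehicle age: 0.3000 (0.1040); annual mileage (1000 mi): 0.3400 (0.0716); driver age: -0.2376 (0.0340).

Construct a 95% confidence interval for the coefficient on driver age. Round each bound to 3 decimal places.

(-0.305, -0.171)

Read off: b = -0.2376, SE = 0.0340 for driver age.
df = n − k − 1 = 282 − 3 − 1 = 278.
t* = t_{0.025, 278} = 1.968534.
Margin = t* × SE = 1.968534 × 0.0340 = 0.06693.
CI: -0.2376 ± 0.06693 → (-0.305, -0.171).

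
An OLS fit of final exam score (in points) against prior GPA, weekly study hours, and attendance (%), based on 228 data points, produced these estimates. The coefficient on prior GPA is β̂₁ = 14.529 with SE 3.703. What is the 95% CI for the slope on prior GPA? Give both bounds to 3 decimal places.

df = n − k − 1 = 228 − 3 − 1 = 224.
t* = t_{0.025, 224} = 1.970611.
Margin = t* × SE = 1.970611 × 3.703 = 7.29717.
CI: 14.529 ± 7.29717 → (7.232, 21.826).
With 95% confidence, each one-unit increase in prior GPA is associated with a change of between 7.232 and 21.826 points in final exam score, holding the other predictors fixed.

(7.232, 21.826)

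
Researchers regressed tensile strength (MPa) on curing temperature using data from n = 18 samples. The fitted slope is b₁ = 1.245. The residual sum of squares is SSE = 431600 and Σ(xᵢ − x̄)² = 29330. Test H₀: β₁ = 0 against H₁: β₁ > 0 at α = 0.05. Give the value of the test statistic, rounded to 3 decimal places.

MSE = SSE/(n − 2) = 431600/16 = 26975.
SE(b₁) = √(MSE/Sₓₓ) = √(26975/29330) = 0.959013.
t = 1.245 / 0.959013 = 1.298.
df = n − 2 = 16.
One-sided p ≈ 0.1063, which is ≥ 0.05, so fail to reject H₀.
The data do not give significant evidence that the true slope on curing temperature is positive.

t = 1.298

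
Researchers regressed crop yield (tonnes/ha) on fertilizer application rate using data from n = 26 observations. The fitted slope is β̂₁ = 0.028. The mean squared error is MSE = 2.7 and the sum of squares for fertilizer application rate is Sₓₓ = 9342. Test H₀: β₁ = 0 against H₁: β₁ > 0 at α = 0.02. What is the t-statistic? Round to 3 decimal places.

SE(β̂₁) = √(MSE/Sₓₓ) = √(2.7/9342) = 0.0170005.
t = 0.028 / 0.0170005 = 1.647.
df = n − 2 = 24.
One-sided p ≈ 0.0563, which is ≥ 0.02, so fail to reject H₀.
The data do not give significant evidence that the true slope on fertilizer application rate is positive.

t = 1.647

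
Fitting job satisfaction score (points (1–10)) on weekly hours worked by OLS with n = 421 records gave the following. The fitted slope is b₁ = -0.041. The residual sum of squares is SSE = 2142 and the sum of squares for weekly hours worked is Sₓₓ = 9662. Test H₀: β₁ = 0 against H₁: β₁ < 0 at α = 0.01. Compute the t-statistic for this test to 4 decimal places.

MSE = SSE/(n − 2) = 2142/419 = 5.11217.
SE(b₁) = √(MSE/Sₓₓ) = √(5.11217/9662) = 0.0230022.
t = -0.041 / 0.0230022 = -1.7824.
df = n − 2 = 419.
One-sided p ≈ 0.0377, which is ≥ 0.01, so fail to reject H₀.
The data do not give significant evidence that the true slope on weekly hours worked is negative.

t = -1.7824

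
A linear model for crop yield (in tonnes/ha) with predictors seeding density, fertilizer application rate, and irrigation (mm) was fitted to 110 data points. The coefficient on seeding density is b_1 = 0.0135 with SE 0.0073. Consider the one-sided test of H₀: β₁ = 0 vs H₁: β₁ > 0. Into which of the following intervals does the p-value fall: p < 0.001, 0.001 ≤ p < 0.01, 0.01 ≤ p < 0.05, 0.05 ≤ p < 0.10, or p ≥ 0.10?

t = 0.0135 / 0.0073 = 1.849.
df = n − k − 1 = 110 − 3 − 1 = 106.
One-sided p = P(T_{106} > t) ≈ 0.0336.
So 0.01 ≤ p < 0.05.

0.01 ≤ p < 0.05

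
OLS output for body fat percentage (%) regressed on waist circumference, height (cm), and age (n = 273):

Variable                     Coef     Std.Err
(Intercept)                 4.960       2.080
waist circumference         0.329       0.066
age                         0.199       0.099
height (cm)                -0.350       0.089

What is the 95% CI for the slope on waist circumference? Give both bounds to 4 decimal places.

Read off: b = 0.329, SE = 0.066 for waist circumference.
df = n − k − 1 = 273 − 3 − 1 = 269.
t* = t_{0.025, 269} = 1.968822.
Margin = t* × SE = 1.968822 × 0.066 = 0.129942.
CI: 0.329 ± 0.129942 → (0.1991, 0.4589).

(0.1991, 0.4589)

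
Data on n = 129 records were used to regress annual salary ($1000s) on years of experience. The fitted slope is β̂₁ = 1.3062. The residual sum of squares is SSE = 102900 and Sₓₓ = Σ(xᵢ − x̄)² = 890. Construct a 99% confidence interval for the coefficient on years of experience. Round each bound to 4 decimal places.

(-1.1890, 3.8014)

MSE = SSE/(n − 2) = 102900/127 = 810.236.
SE(β̂₁) = √(MSE/Sₓₓ) = √(810.236/890) = 0.954137.
df = n − 2 = 127.
t* = t_{0.005, 127} = 2.615096.
Margin = t* × SE = 2.615096 × 0.954137 = 2.495160.
CI: 1.3062 ± 2.495160 → (-1.1890, 3.8014).
With 99% confidence, each one-unit increase in years of experience is associated with a change of between -1.1890 and 3.8014 $1000s in annual salary.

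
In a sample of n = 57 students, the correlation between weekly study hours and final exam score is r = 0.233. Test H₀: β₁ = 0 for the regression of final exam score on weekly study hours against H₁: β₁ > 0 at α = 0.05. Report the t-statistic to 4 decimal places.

t = r·√(n − 2)/√(1 − r²) = 0.233·√55/√0.945711 = 1.7769.
df = n − 2 = 55.
One-sided p ≈ 0.0406, which is < 0.05, so reject H₀.
There is evidence of a linear association between weekly study hours and final exam score.

t = 1.7769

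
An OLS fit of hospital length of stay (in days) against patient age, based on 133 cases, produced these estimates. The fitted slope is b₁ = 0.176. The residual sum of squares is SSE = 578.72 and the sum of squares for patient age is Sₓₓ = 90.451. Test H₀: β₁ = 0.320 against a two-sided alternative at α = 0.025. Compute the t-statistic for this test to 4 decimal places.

t = -0.6516

MSE = SSE/(n − 2) = 578.72/131 = 4.41771.
SE(b₁) = √(MSE/Sₓₓ) = √(4.41771/90.451) = 0.221.
t = (0.176 − 0.320) / 0.221 = -0.6516.
df = n − 2 = 131.
Two-sided p ≈ 0.5158, which is ≥ 0.025, so fail to reject H₀.
The data are consistent with a true slope of 0.320 days per unit of patient age.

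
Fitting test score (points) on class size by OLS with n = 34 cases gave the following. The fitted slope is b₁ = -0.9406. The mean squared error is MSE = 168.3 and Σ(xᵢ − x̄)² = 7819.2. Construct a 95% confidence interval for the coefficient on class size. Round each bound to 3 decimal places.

(-1.239, -0.642)

SE(b₁) = √(MSE/Sₓₓ) = √(168.3/7819.2) = 0.14671.
df = n − 2 = 32.
t* = t_{0.025, 32} = 2.036933.
Margin = t* × SE = 2.036933 × 0.14671 = 0.29884.
CI: -0.9406 ± 0.29884 → (-1.239, -0.642).
With 95% confidence, each one-unit increase in class size is associated with a change of between -1.239 and -0.642 points in test score.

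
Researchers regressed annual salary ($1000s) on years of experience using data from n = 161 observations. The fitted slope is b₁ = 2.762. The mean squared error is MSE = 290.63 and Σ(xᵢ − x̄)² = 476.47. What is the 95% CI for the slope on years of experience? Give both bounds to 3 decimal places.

SE(b₁) = √(MSE/Sₓₓ) = √(290.63/476.47) = 0.781003.
df = n − 2 = 159.
t* = t_{0.025, 159} = 1.974996.
Margin = t* × SE = 1.974996 × 0.781003 = 1.54248.
CI: 2.762 ± 1.54248 → (1.220, 4.304).
With 95% confidence, each one-unit increase in years of experience is associated with a change of between 1.220 and 4.304 $1000s in annual salary.

(1.220, 4.304)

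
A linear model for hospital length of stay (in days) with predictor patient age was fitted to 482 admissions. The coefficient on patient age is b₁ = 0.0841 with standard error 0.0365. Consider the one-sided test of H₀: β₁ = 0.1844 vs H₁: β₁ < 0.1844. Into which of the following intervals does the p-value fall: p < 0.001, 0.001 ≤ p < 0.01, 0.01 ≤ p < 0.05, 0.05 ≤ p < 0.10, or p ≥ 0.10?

0.001 ≤ p < 0.01

t = (0.0841 − 0.1844) / 0.0365 = -2.748.
df = n − 2 = 482 − 2 = 480.
One-sided p = P(T_{480} < t) ≈ 0.0031.
So 0.001 ≤ p < 0.01.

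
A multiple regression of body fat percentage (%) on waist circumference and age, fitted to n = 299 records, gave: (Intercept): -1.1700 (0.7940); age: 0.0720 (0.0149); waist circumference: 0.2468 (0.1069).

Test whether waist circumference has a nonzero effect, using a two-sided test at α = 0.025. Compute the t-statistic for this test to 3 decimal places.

Read off: b = 0.2468, SE = 0.1069 for waist circumference.
H₀: β₁ = 0 vs H₁: β₁ ≠ 0.
t = 0.2468 / 0.1069 = 2.309.
df = n − k − 1 = 299 − 2 − 1 = 296.
Two-sided p ≈ 0.0216, which is < 0.025, so reject H₀.
There is evidence that waist circumference is associated with body fat percentage, holding the other predictors fixed.

t = 2.309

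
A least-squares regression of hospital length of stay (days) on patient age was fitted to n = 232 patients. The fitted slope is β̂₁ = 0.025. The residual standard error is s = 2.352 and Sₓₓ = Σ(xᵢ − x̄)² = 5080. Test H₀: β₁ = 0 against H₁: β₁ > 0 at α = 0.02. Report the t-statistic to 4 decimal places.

SE(β̂₁) = s/√Sₓₓ = 2.352/√5080 = 0.0329994.
t = 0.025 / 0.0329994 = 0.7576.
df = n − 2 = 230.
One-sided p ≈ 0.2247, which is ≥ 0.02, so fail to reject H₀.
The data do not give significant evidence that the true slope on patient age is positive.

t = 0.7576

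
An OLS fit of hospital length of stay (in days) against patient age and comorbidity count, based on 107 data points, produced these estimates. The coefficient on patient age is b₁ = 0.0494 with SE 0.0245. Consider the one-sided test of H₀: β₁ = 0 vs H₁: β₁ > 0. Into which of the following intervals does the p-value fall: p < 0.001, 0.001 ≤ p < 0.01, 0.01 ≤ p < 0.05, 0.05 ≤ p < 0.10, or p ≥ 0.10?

t = 0.0494 / 0.0245 = 2.016.
df = n − k − 1 = 107 − 2 − 1 = 104.
One-sided p = P(T_{104} > t) ≈ 0.0232.
So 0.01 ≤ p < 0.05.

0.01 ≤ p < 0.05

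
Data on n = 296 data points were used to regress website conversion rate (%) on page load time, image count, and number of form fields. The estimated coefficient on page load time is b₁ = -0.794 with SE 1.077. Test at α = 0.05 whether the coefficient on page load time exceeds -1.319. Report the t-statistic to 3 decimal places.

H₀: β₁ = -1.319 vs H₁: β₁ > -1.319.
t = (b₁ − β₁⁰)/SE = (-0.794 − (-1.319)) / 1.077 = 0.487.
df = n − k − 1 = 296 − 3 − 1 = 292.
One-sided p ≈ 0.3131, which is ≥ 0.05, so fail to reject H₀.
The data do not give significant evidence that the true slope on page load time exceeds -1.319 % per unit, holding the other predictors fixed.

t = 0.487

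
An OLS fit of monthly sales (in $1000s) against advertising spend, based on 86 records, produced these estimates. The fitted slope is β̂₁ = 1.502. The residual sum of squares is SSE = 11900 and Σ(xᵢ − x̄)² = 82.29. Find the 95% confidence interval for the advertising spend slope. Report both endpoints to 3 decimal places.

MSE = SSE/(n − 2) = 11900/84 = 141.667.
SE(β̂₁) = √(MSE/Sₓₓ) = √(141.667/82.29) = 1.31208.
df = n − 2 = 84.
t* = t_{0.025, 84} = 1.98861.
Margin = t* × SE = 1.98861 × 1.31208 = 2.60921.
CI: 1.502 ± 2.60921 → (-1.107, 4.111).
With 95% confidence, each one-unit increase in advertising spend is associated with a change of between -1.107 and 4.111 $1000s in monthly sales.

(-1.107, 4.111)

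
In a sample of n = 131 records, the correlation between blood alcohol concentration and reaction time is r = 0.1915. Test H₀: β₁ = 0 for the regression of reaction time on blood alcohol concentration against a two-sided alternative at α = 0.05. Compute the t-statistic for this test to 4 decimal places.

t = r·√(n − 2)/√(1 − r²) = 0.1915·√129/√0.963328 = 2.2160.
df = n − 2 = 129.
Two-sided p ≈ 0.0284, which is < 0.05, so reject H₀.
There is evidence of a linear association between blood alcohol concentration and reaction time.

t = 2.2160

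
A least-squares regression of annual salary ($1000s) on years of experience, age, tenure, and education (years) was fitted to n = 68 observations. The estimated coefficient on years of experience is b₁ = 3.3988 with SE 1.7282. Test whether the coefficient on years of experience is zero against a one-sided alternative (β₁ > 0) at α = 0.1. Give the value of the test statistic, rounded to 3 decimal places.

H₀: β₁ = 0 vs H₁: β₁ > 0.
t = (b₁ − β₁⁰)/SE = 3.3988 / 1.7282 = 1.967.
df = n − k − 1 = 68 − 4 − 1 = 63.
One-sided p ≈ 0.0268, which is < 0.1, so reject H₀.
There is evidence that the true slope on years of experience is positive, holding the other predictors fixed.

t = 1.967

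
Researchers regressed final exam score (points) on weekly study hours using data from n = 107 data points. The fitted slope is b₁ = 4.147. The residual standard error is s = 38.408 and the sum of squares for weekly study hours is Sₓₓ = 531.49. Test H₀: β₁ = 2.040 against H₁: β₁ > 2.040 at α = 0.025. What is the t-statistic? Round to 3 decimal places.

t = 1.265

SE(b₁) = s/√Sₓₓ = 38.408/√531.49 = 1.666.
t = (4.147 − 2.040) / 1.666 = 1.265.
df = n − 2 = 105.
One-sided p ≈ 0.1044, which is ≥ 0.025, so fail to reject H₀.
The data do not give significant evidence that the true slope on weekly study hours exceeds 2.040 points per unit.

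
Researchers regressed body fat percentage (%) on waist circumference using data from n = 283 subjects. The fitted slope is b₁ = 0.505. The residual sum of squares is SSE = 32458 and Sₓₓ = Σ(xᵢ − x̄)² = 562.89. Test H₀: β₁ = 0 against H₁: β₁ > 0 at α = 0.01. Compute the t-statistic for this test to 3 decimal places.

MSE = SSE/(n − 2) = 32458/281 = 115.509.
SE(b₁) = √(MSE/Sₓₓ) = √(115.509/562.89) = 0.452998.
t = 0.505 / 0.452998 = 1.115.
df = n − 2 = 281.
One-sided p ≈ 0.1329, which is ≥ 0.01, so fail to reject H₀.
The data do not give significant evidence that the true slope on waist circumference is positive.

t = 1.115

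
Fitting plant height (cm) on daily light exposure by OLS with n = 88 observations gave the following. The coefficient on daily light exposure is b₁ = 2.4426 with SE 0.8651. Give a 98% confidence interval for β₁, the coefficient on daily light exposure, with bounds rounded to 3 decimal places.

(0.392, 4.493)

df = n − 2 = 88 − 2 = 86.
t* = t_{0.01, 86} = 2.370493.
Margin = t* × SE = 2.370493 × 0.8651 = 2.05071.
CI: 2.4426 ± 2.05071 → (0.392, 4.493).
With 98% confidence, each one-unit increase in daily light exposure is associated with a change of between 0.392 and 4.493 cm in plant height.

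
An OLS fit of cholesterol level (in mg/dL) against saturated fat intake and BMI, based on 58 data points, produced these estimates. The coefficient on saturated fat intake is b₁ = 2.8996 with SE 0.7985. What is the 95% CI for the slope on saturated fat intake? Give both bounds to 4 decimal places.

(1.2994, 4.4998)

df = n − k − 1 = 58 − 2 − 1 = 55.
t* = t_{0.025, 55} = 2.004045.
Margin = t* × SE = 2.004045 × 0.7985 = 1.600230.
CI: 2.8996 ± 1.600230 → (1.2994, 4.4998).
With 95% confidence, each one-unit increase in saturated fat intake is associated with a change of between 1.2994 and 4.4998 mg/dL in cholesterol level, holding the other predictors fixed.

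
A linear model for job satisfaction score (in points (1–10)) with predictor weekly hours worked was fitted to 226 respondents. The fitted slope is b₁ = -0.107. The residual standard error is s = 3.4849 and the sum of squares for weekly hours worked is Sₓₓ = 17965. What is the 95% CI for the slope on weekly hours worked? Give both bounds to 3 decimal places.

SE(b₁) = s/√Sₓₓ = 3.4849/√17965 = 0.0260002.
df = n − 2 = 224.
t* = t_{0.025, 224} = 1.970611.
Margin = t* × SE = 1.970611 × 0.0260002 = 0.05124.
CI: -0.107 ± 0.05124 → (-0.158, -0.056).
With 95% confidence, each one-unit increase in weekly hours worked is associated with a change of between -0.158 and -0.056 points (1–10) in job satisfaction score.

(-0.158, -0.056)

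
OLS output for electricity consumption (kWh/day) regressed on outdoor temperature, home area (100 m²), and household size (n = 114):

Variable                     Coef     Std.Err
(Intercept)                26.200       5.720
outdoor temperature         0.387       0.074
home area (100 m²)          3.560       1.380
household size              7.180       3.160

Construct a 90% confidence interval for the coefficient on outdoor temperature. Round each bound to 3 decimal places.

Read off: b = 0.387, SE = 0.074 for outdoor temperature.
df = n − k − 1 = 114 − 3 − 1 = 110.
t* = t_{0.05, 110} = 1.658824.
Margin = t* × SE = 1.658824 × 0.074 = 0.12275.
CI: 0.387 ± 0.12275 → (0.264, 0.510).

(0.264, 0.510)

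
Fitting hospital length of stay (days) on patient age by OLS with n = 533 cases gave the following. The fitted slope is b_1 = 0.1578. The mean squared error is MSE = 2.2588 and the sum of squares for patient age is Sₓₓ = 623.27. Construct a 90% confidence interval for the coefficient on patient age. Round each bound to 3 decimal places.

SE(b_1) = √(MSE/Sₓₓ) = √(2.2588/623.27) = 0.0602006.
df = n − 2 = 531.
t* = t_{0.05, 531} = 1.647728.
Margin = t* × SE = 1.647728 × 0.0602006 = 0.09919.
CI: 0.1578 ± 0.09919 → (0.059, 0.257).
With 90% confidence, each one-unit increase in patient age is associated with a change of between 0.059 and 0.257 days in hospital length of stay.

(0.059, 0.257)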